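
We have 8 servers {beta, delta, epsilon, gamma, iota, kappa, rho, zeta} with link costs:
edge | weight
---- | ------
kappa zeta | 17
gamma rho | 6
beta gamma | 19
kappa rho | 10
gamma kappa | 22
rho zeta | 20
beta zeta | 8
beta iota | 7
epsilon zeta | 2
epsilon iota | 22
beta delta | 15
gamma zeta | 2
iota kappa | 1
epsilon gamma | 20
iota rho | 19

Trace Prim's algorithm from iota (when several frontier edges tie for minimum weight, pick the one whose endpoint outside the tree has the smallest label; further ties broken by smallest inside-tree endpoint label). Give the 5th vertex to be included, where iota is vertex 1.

Grow the tree from iota using Prim:
Step 1: cheapest edge leaving the tree is iota kappa (1); add kappa.
Step 2: cheapest edge leaving the tree is beta iota (7); add beta.
Step 3: cheapest edge leaving the tree is beta zeta (8); add zeta.
Step 4: cheapest edge leaving the tree is epsilon zeta (2); add epsilon.
Step 5: cheapest edge leaving the tree is gamma zeta (2); add gamma.
Step 6: cheapest edge leaving the tree is gamma rho (6); add rho.
Step 7: cheapest edge leaving the tree is beta delta (15); add delta.
Vertex order: iota, kappa, beta, zeta, epsilon, gamma, rho, delta. The 5th vertex is epsilon.

epsilon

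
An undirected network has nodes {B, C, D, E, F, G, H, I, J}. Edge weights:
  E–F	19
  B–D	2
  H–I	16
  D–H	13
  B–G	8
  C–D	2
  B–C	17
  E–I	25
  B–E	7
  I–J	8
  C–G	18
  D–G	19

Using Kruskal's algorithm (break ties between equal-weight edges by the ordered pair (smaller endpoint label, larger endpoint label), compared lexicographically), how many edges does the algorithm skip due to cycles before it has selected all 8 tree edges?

3

Sort edges by weight, then run Kruskal:
B–D (2): add — endpoints in different components.
C–D (2): add — endpoints in different components.
B–E (7): add — endpoints in different components.
B–G (8): add — endpoints in different components.
I–J (8): add — endpoints in different components.
D–H (13): add — endpoints in different components.
H–I (16): add — endpoints in different components.
B–C (17): skip — B and C already connected.
C–G (18): skip — C and G already connected.
D–G (19): skip — D and G already connected.
E–F (19): add — endpoints in different components.
Edges rejected before the tree was complete: 3.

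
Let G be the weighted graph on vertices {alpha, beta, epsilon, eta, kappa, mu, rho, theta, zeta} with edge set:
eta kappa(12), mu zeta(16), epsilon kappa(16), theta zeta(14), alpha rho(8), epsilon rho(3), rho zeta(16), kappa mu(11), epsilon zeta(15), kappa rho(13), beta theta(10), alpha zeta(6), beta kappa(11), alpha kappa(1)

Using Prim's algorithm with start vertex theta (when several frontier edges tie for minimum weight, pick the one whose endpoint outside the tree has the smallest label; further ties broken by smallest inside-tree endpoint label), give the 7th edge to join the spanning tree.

Grow the tree from theta using Prim:
Step 1: cheapest edge leaving the tree is beta theta (10); add beta.
Step 2: cheapest edge leaving the tree is beta kappa (11); add kappa.
Step 3: cheapest edge leaving the tree is alpha kappa (1); add alpha.
Step 4: cheapest edge leaving the tree is alpha zeta (6); add zeta.
Step 5: cheapest edge leaving the tree is alpha rho (8); add rho.
Step 6: cheapest edge leaving the tree is epsilon rho (3); add epsilon.
Step 7: cheapest edge leaving the tree is kappa mu (11); add mu.
Step 8: cheapest edge leaving the tree is eta kappa (12); add eta.
The 7th edge added is kappa mu.

kappa-mu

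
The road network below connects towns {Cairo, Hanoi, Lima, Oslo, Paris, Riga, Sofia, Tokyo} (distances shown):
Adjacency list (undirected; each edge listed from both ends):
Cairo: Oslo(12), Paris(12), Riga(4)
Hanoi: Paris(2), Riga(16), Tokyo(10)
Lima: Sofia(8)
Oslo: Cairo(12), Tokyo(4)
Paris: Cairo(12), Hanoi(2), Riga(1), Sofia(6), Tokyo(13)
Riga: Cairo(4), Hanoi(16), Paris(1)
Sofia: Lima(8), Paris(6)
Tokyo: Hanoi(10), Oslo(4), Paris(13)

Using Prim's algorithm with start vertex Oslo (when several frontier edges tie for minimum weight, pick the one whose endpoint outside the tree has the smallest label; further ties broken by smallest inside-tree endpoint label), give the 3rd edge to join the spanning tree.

Grow the tree from Oslo using Prim:
Step 1: cheapest edge leaving the tree is Oslo Tokyo (4); add Tokyo.
Step 2: cheapest edge leaving the tree is Hanoi Tokyo (10); add Hanoi.
Step 3: cheapest edge leaving the tree is Hanoi Paris (2); add Paris.
Step 4: cheapest edge leaving the tree is Paris Riga (1); add Riga.
Step 5: cheapest edge leaving the tree is Cairo Riga (4); add Cairo.
Step 6: cheapest edge leaving the tree is Paris Sofia (6); add Sofia.
Step 7: cheapest edge leaving the tree is Lima Sofia (8); add Lima.
The 3rd edge added is Hanoi Paris.

Hanoi-Paris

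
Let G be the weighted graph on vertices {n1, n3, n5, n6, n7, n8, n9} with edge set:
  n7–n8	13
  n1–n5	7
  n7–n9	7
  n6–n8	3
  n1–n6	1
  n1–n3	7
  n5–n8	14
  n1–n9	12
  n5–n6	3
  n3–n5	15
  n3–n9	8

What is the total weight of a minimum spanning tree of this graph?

29

Kruskal's algorithm — process edges by increasing weight (ties by edge label):
n1–n6 (1): add. Components now {n9} {n5} {n7} {n8} {n1,n6} {n3}
n5–n6 (3): add. Components now {n9} {n1,n5,n6} {n7} {n8} {n3}
n6–n8 (3): add. Components now {n9} {n1,n5,n6,n8} {n7} {n3}
n1–n3 (7): add. Components now {n9} {n1,n3,n5,n6,n8} {n7}
n1–n5 (7): skip — n5 and n1 already connected.
n7–n9 (7): add. Components now {n7,n9} {n1,n3,n5,n6,n8}
n3–n9 (8): add. Components now {n1,n3,n5,n6,n7,n8,n9}
MST edges: n1–n6, n5–n6, n6–n8, n1–n3, n7–n9, n3–n9; total weight 1+3+3+7+7+8 = 29.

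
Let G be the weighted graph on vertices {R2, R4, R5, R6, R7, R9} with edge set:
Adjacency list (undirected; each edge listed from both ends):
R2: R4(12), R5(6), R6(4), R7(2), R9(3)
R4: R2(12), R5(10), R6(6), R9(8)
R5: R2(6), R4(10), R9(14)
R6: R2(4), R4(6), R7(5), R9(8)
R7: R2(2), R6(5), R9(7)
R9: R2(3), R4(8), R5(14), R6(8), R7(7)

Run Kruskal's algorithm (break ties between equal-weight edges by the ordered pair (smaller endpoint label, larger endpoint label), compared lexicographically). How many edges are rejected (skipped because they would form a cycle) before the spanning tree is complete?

1

Kruskal: consider edges lightest-first.
R2 R7 (2): add — endpoints in different components.
R2 R9 (3): add — endpoints in different components.
R2 R6 (4): add — endpoints in different components.
R6 R7 (5): skip — R7 and R6 already connected.
R2 R5 (6): add — endpoints in different components.
R4 R6 (6): add — endpoints in different components.
Edges rejected before the tree was complete: 1.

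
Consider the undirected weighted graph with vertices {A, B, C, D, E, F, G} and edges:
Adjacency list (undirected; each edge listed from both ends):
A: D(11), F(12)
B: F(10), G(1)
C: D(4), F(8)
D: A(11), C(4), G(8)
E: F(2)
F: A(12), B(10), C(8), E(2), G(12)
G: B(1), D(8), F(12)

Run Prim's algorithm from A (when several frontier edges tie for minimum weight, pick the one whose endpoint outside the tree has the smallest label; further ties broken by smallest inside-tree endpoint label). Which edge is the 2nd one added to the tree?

C-D

Prim, starting at A.
Step 1: frontier [A—D 11, A—F 12] → take A—D (11); add D.
Step 2: frontier [A—F 12, C—D 4, D—G 8] → take C—D (4); add C.
Step 3: frontier [A—F 12, C—F 8, D—G 8] → take C—F (8); add F.
Step 4: frontier [D—G 8, E—F 2, B—F 10, F—G 12] → take E—F (2); add E.
Step 5: frontier [D—G 8, B—F 10, F—G 12] → take D—G (8); add G.
Step 6: frontier [B—F 10, B—G 1] → take B—G (1); add B.
The 2nd edge added is C—D.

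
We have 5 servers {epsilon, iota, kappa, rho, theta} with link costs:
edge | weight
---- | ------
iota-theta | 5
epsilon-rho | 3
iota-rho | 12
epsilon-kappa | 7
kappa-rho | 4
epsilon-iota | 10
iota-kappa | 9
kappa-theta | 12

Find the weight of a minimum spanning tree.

Kruskal's algorithm — process edges by increasing weight (ties by edge label):
epsilon-rho (3): add. Components now {theta} {epsilon,rho} {iota} {kappa}
kappa-rho (4): add. Components now {theta} {epsilon,kappa,rho} {iota}
iota-theta (5): add. Components now {iota,theta} {epsilon,kappa,rho}
epsilon-kappa (7): skip — kappa and epsilon already connected.
iota-kappa (9): add. Components now {epsilon,iota,kappa,rho,theta}
MST edges: epsilon-rho, kappa-rho, iota-theta, iota-kappa; total weight 3+4+5+9 = 21.

21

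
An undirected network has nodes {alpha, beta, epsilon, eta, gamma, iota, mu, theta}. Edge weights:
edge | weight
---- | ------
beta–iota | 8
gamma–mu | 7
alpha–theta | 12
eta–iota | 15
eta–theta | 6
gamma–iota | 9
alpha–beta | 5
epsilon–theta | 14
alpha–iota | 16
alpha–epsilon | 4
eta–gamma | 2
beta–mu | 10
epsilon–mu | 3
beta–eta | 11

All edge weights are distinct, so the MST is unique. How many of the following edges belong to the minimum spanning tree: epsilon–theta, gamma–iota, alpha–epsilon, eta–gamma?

2

Kruskal: consider edges lightest-first.
eta–gamma (2): add — endpoints in different components.
epsilon–mu (3): add — endpoints in different components.
alpha–epsilon (4): add — endpoints in different components.
alpha–beta (5): add — endpoints in different components.
eta–theta (6): add — endpoints in different components.
gamma–mu (7): add — endpoints in different components.
beta–iota (8): add — endpoints in different components.
MST edge set: {eta–gamma, epsilon–mu, alpha–epsilon, alpha–beta, eta–theta, gamma–mu, beta–iota}.
Of the listed edges, {alpha–epsilon, eta–gamma} are in the MST → 2.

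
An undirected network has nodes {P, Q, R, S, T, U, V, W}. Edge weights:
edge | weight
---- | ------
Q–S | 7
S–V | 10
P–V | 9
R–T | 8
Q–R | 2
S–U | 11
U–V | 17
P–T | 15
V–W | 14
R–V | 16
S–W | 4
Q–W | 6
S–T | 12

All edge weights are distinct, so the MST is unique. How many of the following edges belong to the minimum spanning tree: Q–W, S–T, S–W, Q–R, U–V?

Kruskal: consider edges lightest-first.
Q–R (2): add — endpoints in different components.
S–W (4): add — endpoints in different components.
Q–W (6): add — endpoints in different components.
Q–S (7): skip — S and Q already connected.
R–T (8): add — endpoints in different components.
P–V (9): add — endpoints in different components.
S–V (10): add — endpoints in different components.
S–U (11): add — endpoints in different components.
MST edge set: {Q–R, S–W, Q–W, R–T, P–V, S–V, S–U}.
Of the listed edges, {Q–W, S–W, Q–R} are in the MST → 3.

3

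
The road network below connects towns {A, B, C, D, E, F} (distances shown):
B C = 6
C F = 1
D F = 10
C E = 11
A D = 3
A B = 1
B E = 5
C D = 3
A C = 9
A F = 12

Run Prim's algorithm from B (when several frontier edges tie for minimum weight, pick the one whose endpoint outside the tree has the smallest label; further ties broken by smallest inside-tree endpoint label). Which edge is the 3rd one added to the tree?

Prim's algorithm from B:
Step 1: cheapest edge leaving the tree is A B (1); add A.
Step 2: cheapest edge leaving the tree is A D (3); add D.
Step 3: cheapest edge leaving the tree is C D (3); add C.
Step 4: cheapest edge leaving the tree is C F (1); add F.
Step 5: cheapest edge leaving the tree is B E (5); add E.
The 3rd edge added is C D.

C-D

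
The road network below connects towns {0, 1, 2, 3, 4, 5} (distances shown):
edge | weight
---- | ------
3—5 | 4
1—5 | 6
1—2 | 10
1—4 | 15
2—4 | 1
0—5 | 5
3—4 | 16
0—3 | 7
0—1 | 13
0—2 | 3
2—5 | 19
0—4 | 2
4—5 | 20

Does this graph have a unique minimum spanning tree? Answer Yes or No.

Yes

Sort edges by weight, then run Kruskal:
2—4 (1): add — endpoints in different components.
0—4 (2): add — endpoints in different components.
0—2 (3): skip — 0 and 2 already connected.
3—5 (4): add — endpoints in different components.
0—5 (5): add — endpoints in different components.
1—5 (6): add — endpoints in different components.
Every non-tree edge has weight strictly greater than the heaviest edge on the tree path between its endpoints, so the MST is unique.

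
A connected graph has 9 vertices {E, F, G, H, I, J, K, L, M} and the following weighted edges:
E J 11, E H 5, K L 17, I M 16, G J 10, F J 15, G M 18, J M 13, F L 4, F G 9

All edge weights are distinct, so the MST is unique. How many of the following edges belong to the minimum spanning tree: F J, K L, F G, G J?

3

Sort edges by weight, then run Kruskal:
F L (4): add — endpoints in different components.
E H (5): add — endpoints in different components.
F G (9): add — endpoints in different components.
G J (10): add — endpoints in different components.
E J (11): add — endpoints in different components.
J M (13): add — endpoints in different components.
F J (15): skip — F and J already connected.
I M (16): add — endpoints in different components.
K L (17): add — endpoints in different components.
MST edge set: {F L, E H, F G, G J, E J, J M, I M, K L}.
Of the listed edges, {K L, F G, G J} are in the MST → 3.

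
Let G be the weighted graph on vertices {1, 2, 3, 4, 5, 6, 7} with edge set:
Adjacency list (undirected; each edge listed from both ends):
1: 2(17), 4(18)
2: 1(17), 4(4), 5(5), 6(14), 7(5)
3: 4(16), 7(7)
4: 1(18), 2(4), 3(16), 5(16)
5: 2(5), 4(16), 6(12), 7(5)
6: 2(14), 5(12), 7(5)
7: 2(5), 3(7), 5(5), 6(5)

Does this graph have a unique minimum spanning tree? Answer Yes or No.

Sort edges by weight, then run Kruskal:
2—4 (4): add — endpoints in different components.
2—5 (5): add — endpoints in different components.
2—7 (5): add — endpoints in different components.
5—7 (5): skip — 5 and 7 already connected.
6—7 (5): add — endpoints in different components.
3—7 (7): add — endpoints in different components.
5—6 (12): skip — 5 and 6 already connected.
2—6 (14): skip — 2 and 6 already connected.
3—4 (16): skip — 3 and 4 already connected.
4—5 (16): skip — 4 and 5 already connected.
1—2 (17): add — endpoints in different components.
Non-tree edge 5—7 has weight 5, equal to the heaviest edge on its tree cycle — swapping gives another MST of the same weight. Not unique.

No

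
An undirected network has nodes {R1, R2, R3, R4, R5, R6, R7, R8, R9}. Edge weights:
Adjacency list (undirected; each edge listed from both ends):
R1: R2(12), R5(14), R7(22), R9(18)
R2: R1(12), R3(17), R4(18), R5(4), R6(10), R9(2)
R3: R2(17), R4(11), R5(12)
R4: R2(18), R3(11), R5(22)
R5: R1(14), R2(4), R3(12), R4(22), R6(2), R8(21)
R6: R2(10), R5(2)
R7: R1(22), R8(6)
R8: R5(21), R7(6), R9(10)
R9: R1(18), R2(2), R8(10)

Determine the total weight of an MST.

59

Prim's algorithm from R9:
Step 1: cheapest edge leaving the tree is R2—R9 (2); add R2.
Step 2: cheapest edge leaving the tree is R2—R5 (4); add R5.
Step 3: cheapest edge leaving the tree is R5—R6 (2); add R6.
Step 4: cheapest edge leaving the tree is R8—R9 (10); add R8.
Step 5: cheapest edge leaving the tree is R7—R8 (6); add R7.
Step 6: cheapest edge leaving the tree is R1—R2 (12); add R1.
Step 7: cheapest edge leaving the tree is R3—R5 (12); add R3.
Step 8: cheapest edge leaving the tree is R3—R4 (11); add R4.
MST edges: R2—R9, R2—R5, R5—R6, R8—R9, R7—R8, R1—R2, R3—R5, R3—R4; total weight 2+4+2+10+6+12+12+11 = 59.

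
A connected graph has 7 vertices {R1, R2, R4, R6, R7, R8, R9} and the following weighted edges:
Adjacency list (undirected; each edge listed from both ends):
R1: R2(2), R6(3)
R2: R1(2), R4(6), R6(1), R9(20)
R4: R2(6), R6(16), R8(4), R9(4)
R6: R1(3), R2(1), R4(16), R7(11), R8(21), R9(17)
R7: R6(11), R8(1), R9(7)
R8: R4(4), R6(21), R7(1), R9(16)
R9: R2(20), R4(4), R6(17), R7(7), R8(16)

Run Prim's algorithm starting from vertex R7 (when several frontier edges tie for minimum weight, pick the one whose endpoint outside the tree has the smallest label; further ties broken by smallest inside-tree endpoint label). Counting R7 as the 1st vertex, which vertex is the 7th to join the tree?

Prim's algorithm from R7:
Step 1: frontier [R7-R8 1, R7-R9 7, R6-R7 11] → take R7-R8 (1); add R8.
Step 2: frontier [R7-R9 7, R6-R7 11, R4-R8 4, R8-R9 16, R6-R8 21] → take R4-R8 (4); add R4.
Step 3: frontier [R4-R9 4, R2-R4 6, R4-R6 16, R7-R9 7, R6-R7 11, R8-R9 16, R6-R8 21] → take R4-R9 (4); add R9.
Step 4: frontier [R2-R4 6, R4-R6 16, R6-R7 11, R6-R8 21, R6-R9 17, R2-R9 20] → take R2-R4 (6); add R2.
Step 5: frontier [R2-R6 1, R1-R2 2, R4-R6 16, R6-R7 11, R6-R8 21, R6-R9 17] → take R2-R6 (1); add R6.
Step 6: frontier [R1-R2 2, R1-R6 3] → take R1-R2 (2); add R1.
Vertex order: R7, R8, R4, R9, R2, R6, R1. The 7th vertex is R1.

R1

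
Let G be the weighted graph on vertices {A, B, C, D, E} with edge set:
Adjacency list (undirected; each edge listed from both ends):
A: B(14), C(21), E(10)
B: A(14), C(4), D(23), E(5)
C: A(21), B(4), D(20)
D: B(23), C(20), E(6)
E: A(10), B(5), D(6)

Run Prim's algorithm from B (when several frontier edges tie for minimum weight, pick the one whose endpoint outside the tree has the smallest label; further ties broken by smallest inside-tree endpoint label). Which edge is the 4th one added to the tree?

A-E

Prim, starting at B.
Step 1: cheapest edge leaving the tree is B C (4); add C.
Step 2: cheapest edge leaving the tree is B E (5); add E.
Step 3: cheapest edge leaving the tree is D E (6); add D.
Step 4: cheapest edge leaving the tree is A E (10); add A.
The 4th edge added is A E.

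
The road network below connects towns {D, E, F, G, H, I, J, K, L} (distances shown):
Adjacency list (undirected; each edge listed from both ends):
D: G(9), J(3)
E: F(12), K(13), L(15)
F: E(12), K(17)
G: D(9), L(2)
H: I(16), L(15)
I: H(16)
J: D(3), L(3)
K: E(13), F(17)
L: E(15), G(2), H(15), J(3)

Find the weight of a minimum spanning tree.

79

Grow the tree from J using Prim:
Step 1: cheapest edge leaving the tree is D—J (3); add D.
Step 2: cheapest edge leaving the tree is J—L (3); add L.
Step 3: cheapest edge leaving the tree is G—L (2); add G.
Step 4: cheapest edge leaving the tree is E—L (15); add E.
Step 5: cheapest edge leaving the tree is E—F (12); add F.
Step 6: cheapest edge leaving the tree is E—K (13); add K.
Step 7: cheapest edge leaving the tree is H—L (15); add H.
Step 8: cheapest edge leaving the tree is H—I (16); add I.
MST edges: D—J, J—L, G—L, E—L, E—F, E—K, H—L, H—I; total weight 3+3+2+15+12+13+15+16 = 79.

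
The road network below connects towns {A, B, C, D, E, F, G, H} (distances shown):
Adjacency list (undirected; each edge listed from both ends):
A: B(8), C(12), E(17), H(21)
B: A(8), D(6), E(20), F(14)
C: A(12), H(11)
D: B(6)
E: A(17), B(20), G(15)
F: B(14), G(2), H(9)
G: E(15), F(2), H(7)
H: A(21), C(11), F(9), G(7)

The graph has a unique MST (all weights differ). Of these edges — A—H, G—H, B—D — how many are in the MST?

2

Kruskal: consider edges lightest-first.
F—G (2): add — endpoints in different components.
B—D (6): add — endpoints in different components.
G—H (7): add — endpoints in different components.
A—B (8): add — endpoints in different components.
F—H (9): skip — F and H already connected.
C—H (11): add — endpoints in different components.
A—C (12): add — endpoints in different components.
B—F (14): skip — B and F already connected.
E—G (15): add — endpoints in different components.
MST edge set: {F—G, B—D, G—H, A—B, C—H, A—C, E—G}.
Of the listed edges, {G—H, B—D} are in the MST → 2.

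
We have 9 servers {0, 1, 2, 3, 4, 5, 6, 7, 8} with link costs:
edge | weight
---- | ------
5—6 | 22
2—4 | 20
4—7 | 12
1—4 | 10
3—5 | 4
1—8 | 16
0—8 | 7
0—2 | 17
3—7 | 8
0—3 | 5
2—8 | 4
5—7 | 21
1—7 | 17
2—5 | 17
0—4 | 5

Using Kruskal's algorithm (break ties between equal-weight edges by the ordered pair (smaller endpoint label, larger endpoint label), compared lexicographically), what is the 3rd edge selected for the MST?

0-3

Kruskal's algorithm — process edges by increasing weight (ties by edge label):
2—8 (4): add — endpoints in different components.
3—5 (4): add — endpoints in different components.
0—3 (5): add — endpoints in different components.
0—4 (5): add — endpoints in different components.
0—8 (7): add — endpoints in different components.
3—7 (8): add — endpoints in different components.
1—4 (10): add — endpoints in different components.
4—7 (12): skip — 4 and 7 already connected.
1—8 (16): skip — 1 and 8 already connected.
0—2 (17): skip — 0 and 2 already connected.
1—7 (17): skip — 1 and 7 already connected.
2—5 (17): skip — 2 and 5 already connected.
2—4 (20): skip — 2 and 4 already connected.
5—7 (21): skip — 5 and 7 already connected.
5—6 (22): add — endpoints in different components.
The 3rd edge added is 0—3.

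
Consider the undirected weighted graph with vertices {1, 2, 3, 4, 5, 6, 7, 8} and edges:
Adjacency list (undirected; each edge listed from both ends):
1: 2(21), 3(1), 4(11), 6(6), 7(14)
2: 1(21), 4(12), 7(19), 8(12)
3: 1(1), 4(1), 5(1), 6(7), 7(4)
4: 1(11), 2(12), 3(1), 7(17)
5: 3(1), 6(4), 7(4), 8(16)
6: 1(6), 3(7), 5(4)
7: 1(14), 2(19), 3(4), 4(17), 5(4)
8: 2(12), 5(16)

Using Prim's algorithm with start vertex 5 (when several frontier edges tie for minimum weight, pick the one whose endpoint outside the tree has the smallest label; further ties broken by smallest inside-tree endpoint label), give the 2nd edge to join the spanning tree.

Grow the tree from 5 using Prim:
Step 1: cheapest edge leaving the tree is 3–5 (1); add 3.
Step 2: cheapest edge leaving the tree is 1–3 (1); add 1.
Step 3: cheapest edge leaving the tree is 3–4 (1); add 4.
Step 4: cheapest edge leaving the tree is 5–6 (4); add 6.
Step 5: cheapest edge leaving the tree is 3–7 (4); add 7.
Step 6: cheapest edge leaving the tree is 2–4 (12); add 2.
Step 7: cheapest edge leaving the tree is 2–8 (12); add 8.
The 2nd edge added is 1–3.

1-3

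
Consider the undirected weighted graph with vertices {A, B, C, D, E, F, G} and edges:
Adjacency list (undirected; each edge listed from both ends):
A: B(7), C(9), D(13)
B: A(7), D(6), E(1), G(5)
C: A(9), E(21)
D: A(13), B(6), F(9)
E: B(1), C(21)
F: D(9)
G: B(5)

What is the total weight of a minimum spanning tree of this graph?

Kruskal's algorithm — process edges by increasing weight (ties by edge label):
B-E (1): add. Components now {A} {B,E} {C} {D} {F} {G}
B-G (5): add. Components now {A} {B,E,G} {C} {D} {F}
B-D (6): add. Components now {A} {B,D,E,G} {C} {F}
A-B (7): add. Components now {A,B,D,E,G} {C} {F}
A-C (9): add. Components now {A,B,C,D,E,G} {F}
D-F (9): add. Components now {A,B,C,D,E,F,G}
MST edges: B-E, B-G, B-D, A-B, A-C, D-F; total weight 1+5+6+7+9+9 = 37.

37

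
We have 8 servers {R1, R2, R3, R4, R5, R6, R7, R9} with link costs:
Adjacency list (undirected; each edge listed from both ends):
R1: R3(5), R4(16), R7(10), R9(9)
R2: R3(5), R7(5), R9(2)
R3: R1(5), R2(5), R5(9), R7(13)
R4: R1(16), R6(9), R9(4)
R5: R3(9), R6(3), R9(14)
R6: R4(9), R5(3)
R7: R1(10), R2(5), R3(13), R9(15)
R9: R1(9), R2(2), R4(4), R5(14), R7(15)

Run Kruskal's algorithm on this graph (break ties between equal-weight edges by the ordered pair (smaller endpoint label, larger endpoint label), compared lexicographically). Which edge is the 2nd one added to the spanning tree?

R5-R6

Kruskal's algorithm — process edges by increasing weight (ties by edge label):
R2-R9 (2): add — endpoints in different components.
R5-R6 (3): add — endpoints in different components.
R4-R9 (4): add — endpoints in different components.
R1-R3 (5): add — endpoints in different components.
R2-R3 (5): add — endpoints in different components.
R2-R7 (5): add — endpoints in different components.
R1-R9 (9): skip — R1 and R9 already connected.
R3-R5 (9): add — endpoints in different components.
The 2nd edge added is R5-R6.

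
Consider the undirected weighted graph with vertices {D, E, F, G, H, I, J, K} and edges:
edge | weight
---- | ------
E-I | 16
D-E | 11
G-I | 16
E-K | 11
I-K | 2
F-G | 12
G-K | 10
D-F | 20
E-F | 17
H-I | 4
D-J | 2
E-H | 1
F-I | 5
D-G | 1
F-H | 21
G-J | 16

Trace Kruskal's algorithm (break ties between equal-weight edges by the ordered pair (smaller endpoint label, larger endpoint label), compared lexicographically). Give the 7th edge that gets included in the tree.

G-K

Kruskal: consider edges lightest-first.
D-G (1): add — endpoints in different components.
E-H (1): add — endpoints in different components.
D-J (2): add — endpoints in different components.
I-K (2): add — endpoints in different components.
H-I (4): add — endpoints in different components.
F-I (5): add — endpoints in different components.
G-K (10): add — endpoints in different components.
The 7th edge added is G-K.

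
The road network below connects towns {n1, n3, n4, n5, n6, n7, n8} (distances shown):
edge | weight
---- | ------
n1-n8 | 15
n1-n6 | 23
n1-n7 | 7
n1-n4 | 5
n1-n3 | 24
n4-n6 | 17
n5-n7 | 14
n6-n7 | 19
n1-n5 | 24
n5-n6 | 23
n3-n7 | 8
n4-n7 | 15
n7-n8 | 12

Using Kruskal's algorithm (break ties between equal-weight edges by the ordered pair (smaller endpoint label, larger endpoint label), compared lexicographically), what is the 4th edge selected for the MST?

Kruskal's algorithm — process edges by increasing weight (ties by edge label):
n1-n4 (5): add. Components now {n5} {n1,n4} {n7} {n6} {n3} {n8}
n1-n7 (7): add. Components now {n5} {n1,n4,n7} {n6} {n3} {n8}
n3-n7 (8): add. Components now {n5} {n1,n3,n4,n7} {n6} {n8}
n7-n8 (12): add. Components now {n5} {n1,n3,n4,n7,n8} {n6}
n5-n7 (14): add. Components now {n1,n3,n4,n5,n7,n8} {n6}
n1-n8 (15): skip — n1 and n8 already connected.
n4-n7 (15): skip — n4 and n7 already connected.
n4-n6 (17): add. Components now {n1,n3,n4,n5,n6,n7,n8}
The 4th edge added is n7-n8.

n7-n8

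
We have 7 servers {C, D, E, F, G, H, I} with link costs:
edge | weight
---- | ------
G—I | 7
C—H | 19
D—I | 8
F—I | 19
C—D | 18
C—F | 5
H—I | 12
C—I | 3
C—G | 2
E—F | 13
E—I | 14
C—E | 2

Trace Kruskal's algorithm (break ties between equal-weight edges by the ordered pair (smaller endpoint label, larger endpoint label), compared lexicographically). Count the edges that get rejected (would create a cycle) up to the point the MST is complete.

Kruskal's algorithm — process edges by increasing weight (ties by edge label):
C—E (2): add — endpoints in different components.
C—G (2): add — endpoints in different components.
C—I (3): add — endpoints in different components.
C—F (5): add — endpoints in different components.
G—I (7): skip — G and I already connected.
D—I (8): add — endpoints in different components.
H—I (12): add — endpoints in different components.
Edges rejected before the tree was complete: 1.

1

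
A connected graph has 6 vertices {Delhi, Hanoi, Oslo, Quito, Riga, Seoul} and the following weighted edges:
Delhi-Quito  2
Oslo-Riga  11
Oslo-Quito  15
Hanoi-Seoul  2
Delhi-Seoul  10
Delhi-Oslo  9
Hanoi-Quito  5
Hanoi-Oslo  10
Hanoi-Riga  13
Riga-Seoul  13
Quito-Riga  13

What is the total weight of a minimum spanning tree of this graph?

Grow the tree from Quito using Prim:
Step 1: cheapest edge leaving the tree is Delhi-Quito (2); add Delhi.
Step 2: cheapest edge leaving the tree is Hanoi-Quito (5); add Hanoi.
Step 3: cheapest edge leaving the tree is Hanoi-Seoul (2); add Seoul.
Step 4: cheapest edge leaving the tree is Delhi-Oslo (9); add Oslo.
Step 5: cheapest edge leaving the tree is Oslo-Riga (11); add Riga.
MST edges: Delhi-Quito, Hanoi-Quito, Hanoi-Seoul, Delhi-Oslo, Oslo-Riga; total weight 2+5+2+9+11 = 29.

29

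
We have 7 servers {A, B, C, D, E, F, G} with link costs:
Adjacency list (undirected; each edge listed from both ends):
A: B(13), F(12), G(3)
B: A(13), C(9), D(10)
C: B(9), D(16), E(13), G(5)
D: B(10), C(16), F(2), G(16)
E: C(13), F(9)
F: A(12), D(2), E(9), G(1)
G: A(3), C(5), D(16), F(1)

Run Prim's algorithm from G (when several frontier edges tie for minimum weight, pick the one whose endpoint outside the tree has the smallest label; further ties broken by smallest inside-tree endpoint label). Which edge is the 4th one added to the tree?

Grow the tree from G using Prim:
Step 1: frontier [F-G 1, A-G 3, C-G 5, D-G 16] → take F-G (1); add F.
Step 2: frontier [D-F 2, E-F 9, A-F 12, A-G 3, C-G 5, D-G 16] → take D-F (2); add D.
Step 3: frontier [B-D 10, C-D 16, E-F 9, A-F 12, A-G 3, C-G 5] → take A-G (3); add A.
Step 4: frontier [A-B 13, B-D 10, C-D 16, E-F 9, C-G 5] → take C-G (5); add C.
Step 5: frontier [A-B 13, B-C 9, C-E 13, B-D 10, E-F 9] → take B-C (9); add B.
Step 6: frontier [C-E 13, E-F 9] → take E-F (9); add E.
The 4th edge added is C-G.

C-G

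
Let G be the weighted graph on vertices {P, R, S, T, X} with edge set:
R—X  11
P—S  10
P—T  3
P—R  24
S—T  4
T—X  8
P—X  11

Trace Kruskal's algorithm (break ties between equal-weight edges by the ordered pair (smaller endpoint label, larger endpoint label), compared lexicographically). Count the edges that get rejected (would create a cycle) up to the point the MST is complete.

Kruskal: consider edges lightest-first.
P—T (3): add. Components now {P,T} {R} {S} {X}
S—T (4): add. Components now {P,S,T} {R} {X}
T—X (8): add. Components now {P,S,T,X} {R}
P—S (10): skip — P and S already connected.
P—X (11): skip — P and X already connected.
R—X (11): add. Components now {P,R,S,T,X}
Edges rejected before the tree was complete: 2.

2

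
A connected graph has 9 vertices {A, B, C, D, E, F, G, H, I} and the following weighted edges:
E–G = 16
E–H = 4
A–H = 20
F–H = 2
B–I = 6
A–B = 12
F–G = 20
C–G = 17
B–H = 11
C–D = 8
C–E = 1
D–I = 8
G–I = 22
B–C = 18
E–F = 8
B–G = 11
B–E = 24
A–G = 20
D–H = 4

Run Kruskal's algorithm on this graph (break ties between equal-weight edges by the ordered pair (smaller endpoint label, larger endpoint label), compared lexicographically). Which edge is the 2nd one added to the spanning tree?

Kruskal's algorithm — process edges by increasing weight (ties by edge label):
C–E (1): add — endpoints in different components.
F–H (2): add — endpoints in different components.
D–H (4): add — endpoints in different components.
E–H (4): add — endpoints in different components.
B–I (6): add — endpoints in different components.
C–D (8): skip — C and D already connected.
D–I (8): add — endpoints in different components.
E–F (8): skip — E and F already connected.
B–G (11): add — endpoints in different components.
B–H (11): skip — B and H already connected.
A–B (12): add — endpoints in different components.
The 2nd edge added is F–H.

F-H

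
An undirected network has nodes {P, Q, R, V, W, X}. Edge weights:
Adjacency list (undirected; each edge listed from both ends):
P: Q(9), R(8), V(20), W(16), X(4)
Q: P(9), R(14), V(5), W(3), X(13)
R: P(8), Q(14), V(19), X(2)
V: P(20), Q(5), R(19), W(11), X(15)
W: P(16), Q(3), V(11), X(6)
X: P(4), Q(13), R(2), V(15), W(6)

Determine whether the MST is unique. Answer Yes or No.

Yes

Kruskal: consider edges lightest-first.
R–X (2): add — endpoints in different components.
Q–W (3): add — endpoints in different components.
P–X (4): add — endpoints in different components.
Q–V (5): add — endpoints in different components.
W–X (6): add — endpoints in different components.
Every non-tree edge has weight strictly greater than the heaviest edge on the tree path between its endpoints, so the MST is unique.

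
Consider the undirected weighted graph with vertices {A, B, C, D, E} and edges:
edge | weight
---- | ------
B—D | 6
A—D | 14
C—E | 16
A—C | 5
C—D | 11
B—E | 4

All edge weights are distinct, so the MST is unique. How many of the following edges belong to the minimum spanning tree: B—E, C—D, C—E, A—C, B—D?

Kruskal: consider edges lightest-first.
B—E (4): add. Components now {A} {B,E} {C} {D}
A—C (5): add. Components now {A,C} {B,E} {D}
B—D (6): add. Components now {A,C} {B,D,E}
C—D (11): add. Components now {A,B,C,D,E}
MST edge set: {B—E, A—C, B—D, C—D}.
Of the listed edges, {B—E, C—D, A—C, B—D} are in the MST → 4.

4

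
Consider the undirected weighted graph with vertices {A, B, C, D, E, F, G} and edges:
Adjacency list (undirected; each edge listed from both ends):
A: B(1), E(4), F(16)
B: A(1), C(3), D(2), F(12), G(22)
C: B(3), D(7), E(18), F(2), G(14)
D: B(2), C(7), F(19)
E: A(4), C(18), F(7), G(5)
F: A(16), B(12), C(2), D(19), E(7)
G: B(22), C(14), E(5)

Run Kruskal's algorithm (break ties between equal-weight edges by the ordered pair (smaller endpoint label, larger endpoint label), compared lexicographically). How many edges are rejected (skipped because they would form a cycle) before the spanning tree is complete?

Sort edges by weight, then run Kruskal:
A–B (1): add. Components now {A,B} {C} {D} {E} {F} {G}
B–D (2): add. Components now {A,B,D} {C} {E} {F} {G}
C–F (2): add. Components now {A,B,D} {C,F} {E} {G}
B–C (3): add. Components now {A,B,C,D,F} {E} {G}
A–E (4): add. Components now {A,B,C,D,E,F} {G}
E–G (5): add. Components now {A,B,C,D,E,F,G}
Edges rejected before the tree was complete: 0.

0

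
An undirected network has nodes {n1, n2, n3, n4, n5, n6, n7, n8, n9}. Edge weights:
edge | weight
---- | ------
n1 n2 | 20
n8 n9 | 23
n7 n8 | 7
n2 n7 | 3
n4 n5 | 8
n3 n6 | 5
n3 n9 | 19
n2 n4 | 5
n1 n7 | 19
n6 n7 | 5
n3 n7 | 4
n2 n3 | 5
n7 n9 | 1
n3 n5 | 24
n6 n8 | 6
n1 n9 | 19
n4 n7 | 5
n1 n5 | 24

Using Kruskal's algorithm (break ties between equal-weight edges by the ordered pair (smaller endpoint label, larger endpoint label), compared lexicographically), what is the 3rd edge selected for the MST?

Sort edges by weight, then run Kruskal:
n7 n9 (1): add — endpoints in different components.
n2 n7 (3): add — endpoints in different components.
n3 n7 (4): add — endpoints in different components.
n2 n3 (5): skip — n3 and n2 already connected.
n2 n4 (5): add — endpoints in different components.
n3 n6 (5): add — endpoints in different components.
n4 n7 (5): skip — n4 and n7 already connected.
n6 n7 (5): skip — n6 and n7 already connected.
n6 n8 (6): add — endpoints in different components.
n7 n8 (7): skip — n8 and n7 already connected.
n4 n5 (8): add — endpoints in different components.
n1 n7 (19): add — endpoints in different components.
The 3rd edge added is n3 n7.

n3-n7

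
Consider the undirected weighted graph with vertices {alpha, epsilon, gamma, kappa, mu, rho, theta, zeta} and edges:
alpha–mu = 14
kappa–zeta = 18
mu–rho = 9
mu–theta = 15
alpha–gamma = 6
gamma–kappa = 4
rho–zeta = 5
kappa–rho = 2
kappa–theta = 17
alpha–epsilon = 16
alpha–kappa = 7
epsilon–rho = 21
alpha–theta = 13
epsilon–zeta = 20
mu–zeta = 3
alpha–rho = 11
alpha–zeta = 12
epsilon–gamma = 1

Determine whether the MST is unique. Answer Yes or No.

Kruskal: consider edges lightest-first.
epsilon–gamma (1): add — endpoints in different components.
kappa–rho (2): add — endpoints in different components.
mu–zeta (3): add — endpoints in different components.
gamma–kappa (4): add — endpoints in different components.
rho–zeta (5): add — endpoints in different components.
alpha–gamma (6): add — endpoints in different components.
alpha–kappa (7): skip — kappa and alpha already connected.
mu–rho (9): skip — mu and rho already connected.
alpha–rho (11): skip — rho and alpha already connected.
alpha–zeta (12): skip — zeta and alpha already connected.
alpha–theta (13): add — endpoints in different components.
Every non-tree edge has weight strictly greater than the heaviest edge on the tree path between its endpoints, so the MST is unique.

Yes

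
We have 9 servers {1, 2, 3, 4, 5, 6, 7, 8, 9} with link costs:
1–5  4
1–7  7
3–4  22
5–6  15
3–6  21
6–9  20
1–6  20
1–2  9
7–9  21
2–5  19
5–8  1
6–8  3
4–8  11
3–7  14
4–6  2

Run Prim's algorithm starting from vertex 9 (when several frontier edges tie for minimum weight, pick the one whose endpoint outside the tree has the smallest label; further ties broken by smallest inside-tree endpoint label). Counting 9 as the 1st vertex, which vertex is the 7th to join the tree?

7

Prim's algorithm from 9:
Step 1: cheapest edge leaving the tree is 6–9 (20); add 6.
Step 2: cheapest edge leaving the tree is 4–6 (2); add 4.
Step 3: cheapest edge leaving the tree is 6–8 (3); add 8.
Step 4: cheapest edge leaving the tree is 5–8 (1); add 5.
Step 5: cheapest edge leaving the tree is 1–5 (4); add 1.
Step 6: cheapest edge leaving the tree is 1–7 (7); add 7.
Step 7: cheapest edge leaving the tree is 1–2 (9); add 2.
Step 8: cheapest edge leaving the tree is 3–7 (14); add 3.
Vertex order: 9, 6, 4, 8, 5, 1, 7, 2, 3. The 7th vertex is 7.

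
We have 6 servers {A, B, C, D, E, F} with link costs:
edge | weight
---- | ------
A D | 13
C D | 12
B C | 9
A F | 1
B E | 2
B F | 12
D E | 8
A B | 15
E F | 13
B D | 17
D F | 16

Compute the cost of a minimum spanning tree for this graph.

Grow the tree from C using Prim:
Step 1: cheapest edge leaving the tree is B C (9); add B.
Step 2: cheapest edge leaving the tree is B E (2); add E.
Step 3: cheapest edge leaving the tree is D E (8); add D.
Step 4: cheapest edge leaving the tree is B F (12); add F.
Step 5: cheapest edge leaving the tree is A F (1); add A.
MST edges: B C, B E, D E, B F, A F; total weight 9+2+8+12+1 = 32.

32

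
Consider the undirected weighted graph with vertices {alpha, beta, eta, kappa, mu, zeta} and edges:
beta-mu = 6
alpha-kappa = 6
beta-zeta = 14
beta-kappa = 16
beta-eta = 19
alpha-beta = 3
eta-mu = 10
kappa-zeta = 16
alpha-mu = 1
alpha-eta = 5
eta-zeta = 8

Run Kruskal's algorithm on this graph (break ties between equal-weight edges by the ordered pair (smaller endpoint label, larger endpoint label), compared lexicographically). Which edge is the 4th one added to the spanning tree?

Kruskal: consider edges lightest-first.
alpha-mu (1): add. Components now {zeta} {alpha,mu} {beta} {eta} {kappa}
alpha-beta (3): add. Components now {zeta} {alpha,beta,mu} {eta} {kappa}
alpha-eta (5): add. Components now {zeta} {alpha,beta,eta,mu} {kappa}
alpha-kappa (6): add. Components now {zeta} {alpha,beta,eta,kappa,mu}
beta-mu (6): skip — beta and mu already connected.
eta-zeta (8): add. Components now {alpha,beta,eta,kappa,mu,zeta}
The 4th edge added is alpha-kappa.

alpha-kappa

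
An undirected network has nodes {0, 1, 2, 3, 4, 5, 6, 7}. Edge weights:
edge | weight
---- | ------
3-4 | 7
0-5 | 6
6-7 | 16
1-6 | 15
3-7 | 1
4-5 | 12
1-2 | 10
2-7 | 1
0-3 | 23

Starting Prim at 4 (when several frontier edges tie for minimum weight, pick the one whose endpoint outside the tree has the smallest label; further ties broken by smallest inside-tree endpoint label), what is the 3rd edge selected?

2-7

Grow the tree from 4 using Prim:
Step 1: frontier [3-4 7, 4-5 12] → take 3-4 (7); add 3.
Step 2: frontier [3-7 1, 0-3 23, 4-5 12] → take 3-7 (1); add 7.
Step 3: frontier [0-3 23, 4-5 12, 2-7 1, 6-7 16] → take 2-7 (1); add 2.
Step 4: frontier [1-2 10, 0-3 23, 4-5 12, 6-7 16] → take 1-2 (10); add 1.
Step 5: frontier [1-6 15, 0-3 23, 4-5 12, 6-7 16] → take 4-5 (12); add 5.
Step 6: frontier [1-6 15, 0-3 23, 0-5 6, 6-7 16] → take 0-5 (6); add 0.
Step 7: frontier [1-6 15, 6-7 16] → take 1-6 (15); add 6.
The 3rd edge added is 2-7.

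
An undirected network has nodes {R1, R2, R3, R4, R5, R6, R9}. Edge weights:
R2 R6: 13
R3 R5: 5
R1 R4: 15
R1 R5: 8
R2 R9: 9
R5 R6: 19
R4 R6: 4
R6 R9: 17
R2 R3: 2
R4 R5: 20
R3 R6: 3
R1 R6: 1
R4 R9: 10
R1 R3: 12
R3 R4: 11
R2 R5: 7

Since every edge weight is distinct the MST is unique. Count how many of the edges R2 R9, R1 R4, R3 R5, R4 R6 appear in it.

Sort edges by weight, then run Kruskal:
R1 R6 (1): add — endpoints in different components.
R2 R3 (2): add — endpoints in different components.
R3 R6 (3): add — endpoints in different components.
R4 R6 (4): add — endpoints in different components.
R3 R5 (5): add — endpoints in different components.
R2 R5 (7): skip — R2 and R5 already connected.
R1 R5 (8): skip — R5 and R1 already connected.
R2 R9 (9): add — endpoints in different components.
MST edge set: {R1 R6, R2 R3, R3 R6, R4 R6, R3 R5, R2 R9}.
Of the listed edges, {R2 R9, R3 R5, R4 R6} are in the MST → 3.

3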